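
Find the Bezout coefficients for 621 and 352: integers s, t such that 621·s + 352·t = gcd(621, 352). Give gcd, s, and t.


Euclidean algorithm on (621, 352) — divide until remainder is 0:
  621 = 1 · 352 + 269
  352 = 1 · 269 + 83
  269 = 3 · 83 + 20
  83 = 4 · 20 + 3
  20 = 6 · 3 + 2
  3 = 1 · 2 + 1
  2 = 2 · 1 + 0
gcd(621, 352) = 1.
Track Bezout coefficients alongside the remainders: start with r₀ = 621 = a·1 + b·0 (s = 1, t = 0) and r₁ = 352 = a·0 + b·1 (s = 0, t = 1); each new remainder r_{k+1} = r_{k-1} − q_k·r_k inherits s_{k+1} = s_{k-1} − q_k·s_k, t_{k+1} = t_{k-1} − q_k·t_k, so r_k = a·s_k + b·t_k at every step:
  q = 1: r = 269, s = 1 − 1·0 = 1, t = 0 − 1·1 = -1  (check: 621·1 + 352·(-1) = 269)
  q = 1: r = 83, s = 0 − 1·1 = -1, t = 1 − 1·(-1) = 2  (check: 621·(-1) + 352·2 = 83)
  q = 3: r = 20, s = 1 − 3·(-1) = 4, t = -1 − 3·2 = -7  (check: 621·4 + 352·(-7) = 20)
  q = 4: r = 3, s = -1 − 4·4 = -17, t = 2 − 4·(-7) = 30  (check: 621·(-17) + 352·30 = 3)
  q = 6: r = 2, s = 4 − 6·(-17) = 106, t = -7 − 6·30 = -187  (check: 621·106 + 352·(-187) = 2)
  q = 1: r = 1, s = -17 − 1·106 = -123, t = 30 − 1·(-187) = 217  (check: 621·(-123) + 352·217 = 1)
The row with r = 1 (the gcd) gives the Bezout coefficients s = -123, t = 217.
Result: 621 · (-123) + 352 · (217) = 1.

gcd(621, 352) = 1; s = -123, t = 217 (check: 621·(-123) + 352·217 = 1).


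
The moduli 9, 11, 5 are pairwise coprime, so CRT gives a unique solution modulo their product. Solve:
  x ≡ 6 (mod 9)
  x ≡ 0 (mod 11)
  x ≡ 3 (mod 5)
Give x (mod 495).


Moduli 9, 11, 5 are pairwise coprime; by CRT there is a unique solution modulo M = 9 · 11 · 5 = 495.
Solve pairwise, accumulating the modulus:
  Start with x ≡ 6 (mod 9).
  Combine with x ≡ 0 (mod 11): since gcd(9, 11) = 1, we get a unique residue mod 99.
    Write x = 6 + 9·t and substitute into x ≡ 0 (mod 11): 9·t ≡ 0 − 6 = -6 (mod 11).
    Reduce coefficients mod 11: 9·t ≡ 5 (mod 11).
    The inverse of 9 mod 11 is 5 (since 9·5 = 45 = 4·11 + 1), so t ≡ 5·5 = 25 ≡ 3 (mod 11).
    Then x = 6 + 9·3 = 33, valid modulo lcm(9, 11) = 99: x ≡ 33 (mod 99).
  Combine with x ≡ 3 (mod 5): since gcd(99, 5) = 1, we get a unique residue mod 495.
    Write x = 33 + 99·t and substitute into x ≡ 3 (mod 5): 99·t ≡ 3 − 33 = -30 (mod 5).
    Reduce coefficients mod 5: 4·t ≡ 0 (mod 5).
    The inverse of 4 mod 5 is 4 (since 4·4 = 16 = 3·5 + 1), so t ≡ 4·0 = 0 ≡ 0 (mod 5).
    Then x = 33 + 99·0 = 33, valid modulo lcm(99, 5) = 495: x ≡ 33 (mod 495).
Verify: 33 mod 9 = 6 ✓, 33 mod 11 = 0 ✓, 33 mod 5 = 3 ✓.

x ≡ 33 (mod 495).


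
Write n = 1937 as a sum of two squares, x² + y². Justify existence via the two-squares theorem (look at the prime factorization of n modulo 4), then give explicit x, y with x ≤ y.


Step 1: Factor n = 1937 = 13 · 149.
Step 2: Check the mod-4 condition on each prime factor: 13 ≡ 1 (mod 4), exponent 1; 149 ≡ 1 (mod 4), exponent 1.
All primes ≡ 3 (mod 4) appear to even exponent (or don't appear), so by the two-squares theorem n IS expressible as a sum of two squares.
Step 3: Build a representation. Here n = 13 · 149 is a product of primes ≡ 1 (mod 4). Each prime p ≡ 1 (mod 4) is itself a sum of two squares; find a² by testing p − a² for a perfect square:
  13: 13 − 1² = 12, 13 − 2² = 9 = 3² ⇒ 13 = 2² + 3².
  149: 149 − 1² = 148, 149 − 2² = 145, 149 − 3² = 140, 149 − 4² = 133, 149 − 5² = 124, 149 − 6² = 113, 149 − 7² = 100 = 10² ⇒ 149 = 7² + 10².
  Combine using the Brahmagupta–Fibonacci identity (a² + b²)(c² + d²) = (ac − bd)² + (ad + bc)² = (ac + bd)² + (ad − bc)²:
  13 · 149 = 1937: from (2² + 3²)(7² + 10²), take (2·7 − 3·10, 2·10 + 3·7) = (14 − 30, 20 + 21) = (-16, 41); dropping signs (only squares matter) gives (16, 41); check 16² + 41² = 256 + 1681 = 1937 ✓.
Step 4: Order so x ≤ y and verify: 16² + 41² = 256 + 1681 = 1937 = n. ✓

n = 1937 = 16² + 41² (one valid representation with x ≤ y).


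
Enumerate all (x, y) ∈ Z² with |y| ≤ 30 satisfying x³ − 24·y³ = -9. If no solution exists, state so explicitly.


The equation is x³ - 24y³ = -9. For fixed y, x³ = 24·y³ − 9, so a solution requires the RHS to be a perfect cube.
Strategy: iterate y from -30 to 30, compute RHS = 24·y³ − 9, and check whether it is a (positive or negative) perfect cube.
Check small values of y:
  y = 0: RHS = -9 is not a perfect cube.
  y = 1: RHS = 15 is not a perfect cube.
  y = -1: RHS = -33 is not a perfect cube.
  y = 2: RHS = 183 is not a perfect cube.
  y = -2: RHS = -201 is not a perfect cube.
  y = 3: RHS = 639 is not a perfect cube.
  y = -3: RHS = -657 is not a perfect cube.
Continuing the search up to |y| = 30 finds no solutions either.
No (x, y) in the scanned range satisfies the equation.

No integer solutions with |y| ≤ 30.


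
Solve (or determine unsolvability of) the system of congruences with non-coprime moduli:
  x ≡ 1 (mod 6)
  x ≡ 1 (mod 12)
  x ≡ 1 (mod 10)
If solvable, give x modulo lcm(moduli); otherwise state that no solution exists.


Moduli 6, 12, 10 are not pairwise coprime, so CRT works modulo lcm(m_i) when all pairwise compatibility conditions hold.
Pairwise compatibility: gcd(m_i, m_j) must divide a_i - a_j for every pair.
Merge one congruence at a time:
  Start: x ≡ 1 (mod 6).
  Combine with x ≡ 1 (mod 12): gcd(6, 12) = 6; 1 - 1 = 0, which IS divisible by 6, so compatible.
    Write x = 1 + 6·t and substitute into x ≡ 1 (mod 12): 6·t ≡ 1 − 1 = 0 (mod 12).
    Divide the congruence (and modulus) by g = 6: 1·t ≡ 0 (mod 2).
    So t ≡ 0 (mod 2).
    Then x = 1 + 6·0 = 1, valid modulo lcm(6, 12) = 12: x ≡ 1 (mod 12).
  Combine with x ≡ 1 (mod 10): gcd(12, 10) = 2; 1 - 1 = 0, which IS divisible by 2, so compatible.
    Write x = 1 + 12·t and substitute into x ≡ 1 (mod 10): 12·t ≡ 1 − 1 = 0 (mod 10).
    Divide the congruence (and modulus) by g = 2: 6·t ≡ 0 (mod 5).
    Reduce coefficients mod 5: 1·t ≡ 0 (mod 5).
    So t ≡ 0 (mod 5).
    Then x = 1 + 12·0 = 1, valid modulo lcm(12, 10) = 60: x ≡ 1 (mod 60).
Verify: 1 mod 6 = 1, 1 mod 12 = 1, 1 mod 10 = 1.

x ≡ 1 (mod 60).


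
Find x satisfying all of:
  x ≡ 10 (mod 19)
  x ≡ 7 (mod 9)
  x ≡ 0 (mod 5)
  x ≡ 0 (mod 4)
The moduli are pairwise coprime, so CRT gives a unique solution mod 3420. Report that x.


Product of moduli M = 19 · 9 · 5 · 4 = 3420.
Merge one congruence at a time:
  Start: x ≡ 10 (mod 19).
  Combine with x ≡ 7 (mod 9); new modulus lcm = 171.
    Write x = 10 + 19·t and substitute into x ≡ 7 (mod 9): 19·t ≡ 7 − 10 = -3 (mod 9).
    Reduce coefficients mod 9: 1·t ≡ 6 (mod 9).
    So t ≡ 6 (mod 9).
    Then x = 10 + 19·6 = 124, valid modulo lcm(19, 9) = 171: x ≡ 124 (mod 171).
  Combine with x ≡ 0 (mod 5); new modulus lcm = 855.
    Write x = 124 + 171·t and substitute into x ≡ 0 (mod 5): 171·t ≡ 0 − 124 = -124 (mod 5).
    Reduce coefficients mod 5: 1·t ≡ 1 (mod 5).
    So t ≡ 1 (mod 5).
    Then x = 124 + 171·1 = 295, valid modulo lcm(171, 5) = 855: x ≡ 295 (mod 855).
  Combine with x ≡ 0 (mod 4); new modulus lcm = 3420.
    Write x = 295 + 855·t and substitute into x ≡ 0 (mod 4): 855·t ≡ 0 − 295 = -295 (mod 4).
    Reduce coefficients mod 4: 3·t ≡ 1 (mod 4).
    The inverse of 3 mod 4 is 3 (since 3·3 = 9 = 2·4 + 1), so t ≡ 3·1 = 3 ≡ 3 (mod 4).
    Then x = 295 + 855·3 = 2860, valid modulo lcm(855, 4) = 3420: x ≡ 2860 (mod 3420).
Verify against each original: 2860 mod 19 = 10, 2860 mod 9 = 7, 2860 mod 5 = 0, 2860 mod 4 = 0.

x ≡ 2860 (mod 3420).


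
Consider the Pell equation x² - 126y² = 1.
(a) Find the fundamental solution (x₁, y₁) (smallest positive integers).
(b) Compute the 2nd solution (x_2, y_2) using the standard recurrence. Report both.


Step 1: Find the fundamental solution (x₁, y₁) of x² - 126y² = 1.
  Expand √126 as a continued fraction. a₀ = ⌊√126⌋ = 11; iterate m_{k+1} = d_k·a_k − m_k, d_{k+1} = (126 − m_{k+1}²)/d_k, a_{k+1} = ⌊(a₀ + m_{k+1})/d_{k+1}⌋ (starting m₀ = 0, d₀ = 1), with convergents p_k = a_k·p_{k-1} + p_{k-2}, q_k = a_k·q_{k-1} + q_{k-2} (p₋₁ = 1, q₋₁ = 0):
  k = 0: a₀ = 11; p₀/q₀ = 11/1; p₀² − 126·q₀² = 121 − 126 = -5.
  k = 1: m = 11, d = 5, a = ⌊(11 + 11)/5⌋ = 4; p/q = (4·11 + 1)/(4·1 + 0) = 45/4; p² − 126·q² = 2025 − 2016 = 9.
  k = 2: m = 9, d = 9, a = ⌊(11 + 9)/9⌋ = 2; p/q = (2·45 + 11)/(2·4 + 1) = 101/9; p² − 126·q² = 10201 − 10206 = -5.
  k = 3: m = 9, d = 5, a = ⌊(11 + 9)/5⌋ = 4; p/q = (4·101 + 45)/(4·9 + 4) = 449/40; p² − 126·q² = 201601 − 201600 = 1.
  The first convergent with p² − 126·q² = 1 gives the fundamental solution (x₁, y₁) = (449, 40).
Step 2: Apply the recurrence (x_{n+1}, y_{n+1}) = (x₁x_n + 126y₁y_n, x₁y_n + y₁x_n) repeatedly.
  From (x_1, y_1) = (449, 40): x_2 = 449·449 + 126·40·40 = 403201; y_2 = 449·40 + 40·449 = 35920.
Step 3: Verify x_2² - 126·y_2² = 162571046401 - 162571046400 = 1 (should be 1). ✓

(x_1, y_1) = (449, 40); (x_2, y_2) = (403201, 35920).


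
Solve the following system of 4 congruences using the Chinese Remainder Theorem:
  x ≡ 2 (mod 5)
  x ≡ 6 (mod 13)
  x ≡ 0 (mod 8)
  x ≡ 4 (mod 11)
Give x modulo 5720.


Product of moduli M = 5 · 13 · 8 · 11 = 5720.
Merge one congruence at a time:
  Start: x ≡ 2 (mod 5).
  Combine with x ≡ 6 (mod 13); new modulus lcm = 65.
    Write x = 2 + 5·t and substitute into x ≡ 6 (mod 13): 5·t ≡ 6 − 2 = 4 (mod 13).
    The inverse of 5 mod 13 is 8 (since 5·8 = 40 = 3·13 + 1), so t ≡ 8·4 = 32 ≡ 6 (mod 13).
    Then x = 2 + 5·6 = 32, valid modulo lcm(5, 13) = 65: x ≡ 32 (mod 65).
  Combine with x ≡ 0 (mod 8); new modulus lcm = 520.
    Write x = 32 + 65·t and substitute into x ≡ 0 (mod 8): 65·t ≡ 0 − 32 = -32 (mod 8).
    Reduce coefficients mod 8: 1·t ≡ 0 (mod 8).
    So t ≡ 0 (mod 8).
    Then x = 32 + 65·0 = 32, valid modulo lcm(65, 8) = 520: x ≡ 32 (mod 520).
  Combine with x ≡ 4 (mod 11); new modulus lcm = 5720.
    Write x = 32 + 520·t and substitute into x ≡ 4 (mod 11): 520·t ≡ 4 − 32 = -28 (mod 11).
    Reduce coefficients mod 11: 3·t ≡ 5 (mod 11).
    The inverse of 3 mod 11 is 4 (since 3·4 = 12 = 1·11 + 1), so t ≡ 4·5 = 20 ≡ 9 (mod 11).
    Then x = 32 + 520·9 = 4712, valid modulo lcm(520, 11) = 5720: x ≡ 4712 (mod 5720).
Verify against each original: 4712 mod 5 = 2, 4712 mod 13 = 6, 4712 mod 8 = 0, 4712 mod 11 = 4.

x ≡ 4712 (mod 5720).


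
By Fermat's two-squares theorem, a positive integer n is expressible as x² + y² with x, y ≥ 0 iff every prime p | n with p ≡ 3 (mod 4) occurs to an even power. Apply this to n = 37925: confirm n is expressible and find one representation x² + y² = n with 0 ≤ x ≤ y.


Step 1: Factor n = 37925 = 5^2 · 37 · 41.
Step 2: Check the mod-4 condition on each prime factor: 5 ≡ 1 (mod 4), exponent 2; 37 ≡ 1 (mod 4), exponent 1; 41 ≡ 1 (mod 4), exponent 1.
All primes ≡ 3 (mod 4) appear to even exponent (or don't appear), so by the two-squares theorem n IS expressible as a sum of two squares.
Step 3: Build a representation. Group n = k² · m with k = 5 and m = 37 · 41 = 1517 (a product of primes ≡ 1 (mod 4)); a representation of m scales to one of n via (k·x)² + (k·y)² = k²(x² + y²). Each prime p ≡ 1 (mod 4) is itself a sum of two squares; find a² by testing p − a² for a perfect square:
  37: 37 − 1² = 36 = 6² ⇒ 37 = 1² + 6².
  41: 41 − 1² = 40, 41 − 2² = 37, 41 − 3² = 32, 41 − 4² = 25 = 5² ⇒ 41 = 4² + 5².
  Combine using the Brahmagupta–Fibonacci identity (a² + b²)(c² + d²) = (ac − bd)² + (ad + bc)² = (ac + bd)² + (ad − bc)²:
  37 · 41 = 1517: from (1² + 6²)(4² + 5²), take (1·4 − 6·5, 1·5 + 6·4) = (4 − 30, 5 + 24) = (-26, 29); dropping signs (only squares matter) gives (26, 29); check 26² + 29² = 676 + 841 = 1517 ✓.
  Scale by k = 5: (5·26, 5·29) = (130, 145).
Step 4: Order so x ≤ y and verify: 130² + 145² = 16900 + 21025 = 37925 = n. ✓

n = 37925 = 130² + 145² (one valid representation with x ≤ y).


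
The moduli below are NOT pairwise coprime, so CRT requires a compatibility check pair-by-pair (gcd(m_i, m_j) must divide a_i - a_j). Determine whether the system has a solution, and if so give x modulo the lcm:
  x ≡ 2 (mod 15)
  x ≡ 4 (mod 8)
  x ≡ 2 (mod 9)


Moduli 15, 8, 9 are not pairwise coprime, so CRT works modulo lcm(m_i) when all pairwise compatibility conditions hold.
Pairwise compatibility: gcd(m_i, m_j) must divide a_i - a_j for every pair.
Merge one congruence at a time:
  Start: x ≡ 2 (mod 15).
  Combine with x ≡ 4 (mod 8): gcd(15, 8) = 1; 4 - 2 = 2, which IS divisible by 1, so compatible.
    Write x = 2 + 15·t and substitute into x ≡ 4 (mod 8): 15·t ≡ 4 − 2 = 2 (mod 8).
    Reduce coefficients mod 8: 7·t ≡ 2 (mod 8).
    The inverse of 7 mod 8 is 7 (since 7·7 = 49 = 6·8 + 1), so t ≡ 7·2 = 14 ≡ 6 (mod 8).
    Then x = 2 + 15·6 = 92, valid modulo lcm(15, 8) = 120: x ≡ 92 (mod 120).
  Combine with x ≡ 2 (mod 9): gcd(120, 9) = 3; 2 - 92 = -90, which IS divisible by 3, so compatible.
    Write x = 92 + 120·t and substitute into x ≡ 2 (mod 9): 120·t ≡ 2 − 92 = -90 (mod 9).
    Divide the congruence (and modulus) by g = 3: 40·t ≡ -30 (mod 3).
    Reduce coefficients mod 3: 1·t ≡ 0 (mod 3).
    So t ≡ 0 (mod 3).
    Then x = 92 + 120·0 = 92, valid modulo lcm(120, 9) = 360: x ≡ 92 (mod 360).
Verify: 92 mod 15 = 2, 92 mod 8 = 4, 92 mod 9 = 2.

x ≡ 92 (mod 360).


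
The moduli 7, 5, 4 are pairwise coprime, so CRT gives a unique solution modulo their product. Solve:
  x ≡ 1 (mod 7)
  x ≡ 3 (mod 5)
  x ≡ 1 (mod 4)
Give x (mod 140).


Moduli 7, 5, 4 are pairwise coprime; by CRT there is a unique solution modulo M = 7 · 5 · 4 = 140.
Solve pairwise, accumulating the modulus:
  Start with x ≡ 1 (mod 7).
  Combine with x ≡ 3 (mod 5): since gcd(7, 5) = 1, we get a unique residue mod 35.
    Write x = 1 + 7·t and substitute into x ≡ 3 (mod 5): 7·t ≡ 3 − 1 = 2 (mod 5).
    Reduce coefficients mod 5: 2·t ≡ 2 (mod 5).
    The inverse of 2 mod 5 is 3 (since 2·3 = 6 = 1·5 + 1), so t ≡ 3·2 = 6 ≡ 1 (mod 5).
    Then x = 1 + 7·1 = 8, valid modulo lcm(7, 5) = 35: x ≡ 8 (mod 35).
  Combine with x ≡ 1 (mod 4): since gcd(35, 4) = 1, we get a unique residue mod 140.
    Write x = 8 + 35·t and substitute into x ≡ 1 (mod 4): 35·t ≡ 1 − 8 = -7 (mod 4).
    Reduce coefficients mod 4: 3·t ≡ 1 (mod 4).
    The inverse of 3 mod 4 is 3 (since 3·3 = 9 = 2·4 + 1), so t ≡ 3·1 = 3 ≡ 3 (mod 4).
    Then x = 8 + 35·3 = 113, valid modulo lcm(35, 4) = 140: x ≡ 113 (mod 140).
Verify: 113 mod 7 = 1 ✓, 113 mod 5 = 3 ✓, 113 mod 4 = 1 ✓.

x ≡ 113 (mod 140).


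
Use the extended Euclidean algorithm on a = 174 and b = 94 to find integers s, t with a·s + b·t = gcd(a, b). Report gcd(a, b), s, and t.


Euclidean algorithm on (174, 94) — divide until remainder is 0:
  174 = 1 · 94 + 80
  94 = 1 · 80 + 14
  80 = 5 · 14 + 10
  14 = 1 · 10 + 4
  10 = 2 · 4 + 2
  4 = 2 · 2 + 0
gcd(174, 94) = 2.
Track Bezout coefficients alongside the remainders: start with r₀ = 174 = a·1 + b·0 (s = 1, t = 0) and r₁ = 94 = a·0 + b·1 (s = 0, t = 1); each new remainder r_{k+1} = r_{k-1} − q_k·r_k inherits s_{k+1} = s_{k-1} − q_k·s_k, t_{k+1} = t_{k-1} − q_k·t_k, so r_k = a·s_k + b·t_k at every step:
  q = 1: r = 80, s = 1 − 1·0 = 1, t = 0 − 1·1 = -1  (check: 174·1 + 94·(-1) = 80)
  q = 1: r = 14, s = 0 − 1·1 = -1, t = 1 − 1·(-1) = 2  (check: 174·(-1) + 94·2 = 14)
  q = 5: r = 10, s = 1 − 5·(-1) = 6, t = -1 − 5·2 = -11  (check: 174·6 + 94·(-11) = 10)
  q = 1: r = 4, s = -1 − 1·6 = -7, t = 2 − 1·(-11) = 13  (check: 174·(-7) + 94·13 = 4)
  q = 2: r = 2, s = 6 − 2·(-7) = 20, t = -11 − 2·13 = -37  (check: 174·20 + 94·(-37) = 2)
The row with r = 2 (the gcd) gives the Bezout coefficients s = 20, t = -37.
Result: 174 · (20) + 94 · (-37) = 2.

gcd(174, 94) = 2; s = 20, t = -37 (check: 174·20 + 94·(-37) = 2).


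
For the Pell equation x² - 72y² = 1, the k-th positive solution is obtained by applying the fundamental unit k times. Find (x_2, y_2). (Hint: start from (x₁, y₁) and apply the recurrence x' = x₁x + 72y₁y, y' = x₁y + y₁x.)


Step 1: Find the fundamental solution (x₁, y₁) of x² - 72y² = 1.
  Expand √72 as a continued fraction. a₀ = ⌊√72⌋ = 8; iterate m_{k+1} = d_k·a_k − m_k, d_{k+1} = (72 − m_{k+1}²)/d_k, a_{k+1} = ⌊(a₀ + m_{k+1})/d_{k+1}⌋ (starting m₀ = 0, d₀ = 1), with convergents p_k = a_k·p_{k-1} + p_{k-2}, q_k = a_k·q_{k-1} + q_{k-2} (p₋₁ = 1, q₋₁ = 0):
  k = 0: a₀ = 8; p₀/q₀ = 8/1; p₀² − 72·q₀² = 64 − 72 = -8.
  k = 1: m = 8, d = 8, a = ⌊(8 + 8)/8⌋ = 2; p/q = (2·8 + 1)/(2·1 + 0) = 17/2; p² − 72·q² = 289 − 288 = 1.
  The first convergent with p² − 72·q² = 1 gives the fundamental solution (x₁, y₁) = (17, 2).
Step 2: Apply the recurrence (x_{n+1}, y_{n+1}) = (x₁x_n + 72y₁y_n, x₁y_n + y₁x_n) repeatedly.
  From (x_1, y_1) = (17, 2): x_2 = 17·17 + 72·2·2 = 577; y_2 = 17·2 + 2·17 = 68.
Step 3: Verify x_2² - 72·y_2² = 332929 - 332928 = 1 (should be 1). ✓

(x_1, y_1) = (17, 2); (x_2, y_2) = (577, 68).


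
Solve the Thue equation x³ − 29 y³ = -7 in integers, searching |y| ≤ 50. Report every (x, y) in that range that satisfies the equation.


The equation is x³ - 29y³ = -7. For fixed y, x³ = 29·y³ − 7, so a solution requires the RHS to be a perfect cube.
Strategy: iterate y from -50 to 50, compute RHS = 29·y³ − 7, and check whether it is a (positive or negative) perfect cube.
Check small values of y:
  y = 0: RHS = -7 is not a perfect cube.
  y = 1: RHS = 22 is not a perfect cube.
  y = -1: RHS = -36 is not a perfect cube.
  y = 2: RHS = 225 is not a perfect cube.
  y = -2: RHS = -239 is not a perfect cube.
  y = 3: RHS = 776 is not a perfect cube.
  y = -3: RHS = -790 is not a perfect cube.
Continuing the search up to |y| = 50 finds no solutions either.
No (x, y) in the scanned range satisfies the equation.

No integer solutions with |y| ≤ 50.


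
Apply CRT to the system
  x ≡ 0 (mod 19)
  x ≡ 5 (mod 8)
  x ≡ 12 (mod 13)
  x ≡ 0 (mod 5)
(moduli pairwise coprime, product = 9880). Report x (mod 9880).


Product of moduli M = 19 · 8 · 13 · 5 = 9880.
Merge one congruence at a time:
  Start: x ≡ 0 (mod 19).
  Combine with x ≡ 5 (mod 8); new modulus lcm = 152.
    Write x = 0 + 19·t and substitute into x ≡ 5 (mod 8): 19·t ≡ 5 − 0 = 5 (mod 8).
    Reduce coefficients mod 8: 3·t ≡ 5 (mod 8).
    The inverse of 3 mod 8 is 3 (since 3·3 = 9 = 1·8 + 1), so t ≡ 3·5 = 15 ≡ 7 (mod 8).
    Then x = 0 + 19·7 = 133, valid modulo lcm(19, 8) = 152: x ≡ 133 (mod 152).
  Combine with x ≡ 12 (mod 13); new modulus lcm = 1976.
    Write x = 133 + 152·t and substitute into x ≡ 12 (mod 13): 152·t ≡ 12 − 133 = -121 (mod 13).
    Reduce coefficients mod 13: 9·t ≡ 9 (mod 13).
    The inverse of 9 mod 13 is 3 (since 9·3 = 27 = 2·13 + 1), so t ≡ 3·9 = 27 ≡ 1 (mod 13).
    Then x = 133 + 152·1 = 285, valid modulo lcm(152, 13) = 1976: x ≡ 285 (mod 1976).
  Combine with x ≡ 0 (mod 5); new modulus lcm = 9880.
    Write x = 285 + 1976·t and substitute into x ≡ 0 (mod 5): 1976·t ≡ 0 − 285 = -285 (mod 5).
    Reduce coefficients mod 5: 1·t ≡ 0 (mod 5).
    So t ≡ 0 (mod 5).
    Then x = 285 + 1976·0 = 285, valid modulo lcm(1976, 5) = 9880: x ≡ 285 (mod 9880).
Verify against each original: 285 mod 19 = 0, 285 mod 8 = 5, 285 mod 13 = 12, 285 mod 5 = 0.

x ≡ 285 (mod 9880).


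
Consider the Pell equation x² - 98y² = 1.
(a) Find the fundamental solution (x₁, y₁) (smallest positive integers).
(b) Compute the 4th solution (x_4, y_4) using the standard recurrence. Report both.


Step 1: Find the fundamental solution (x₁, y₁) of x² - 98y² = 1.
  Expand √98 as a continued fraction. a₀ = ⌊√98⌋ = 9; iterate m_{k+1} = d_k·a_k − m_k, d_{k+1} = (98 − m_{k+1}²)/d_k, a_{k+1} = ⌊(a₀ + m_{k+1})/d_{k+1}⌋ (starting m₀ = 0, d₀ = 1), with convergents p_k = a_k·p_{k-1} + p_{k-2}, q_k = a_k·q_{k-1} + q_{k-2} (p₋₁ = 1, q₋₁ = 0):
  k = 0: a₀ = 9; p₀/q₀ = 9/1; p₀² − 98·q₀² = 81 − 98 = -17.
  k = 1: m = 9, d = 17, a = ⌊(9 + 9)/17⌋ = 1; p/q = (1·9 + 1)/(1·1 + 0) = 10/1; p² − 98·q² = 100 − 98 = 2.
  k = 2: m = 8, d = 2, a = ⌊(9 + 8)/2⌋ = 8; p/q = (8·10 + 9)/(8·1 + 1) = 89/9; p² − 98·q² = 7921 − 7938 = -17.
  k = 3: m = 8, d = 17, a = ⌊(9 + 8)/17⌋ = 1; p/q = (1·89 + 10)/(1·9 + 1) = 99/10; p² − 98·q² = 9801 − 9800 = 1.
  The first convergent with p² − 98·q² = 1 gives the fundamental solution (x₁, y₁) = (99, 10).
Step 2: Apply the recurrence (x_{n+1}, y_{n+1}) = (x₁x_n + 98y₁y_n, x₁y_n + y₁x_n) repeatedly.
  From (x_1, y_1) = (99, 10): x_2 = 99·99 + 98·10·10 = 19601; y_2 = 99·10 + 10·99 = 1980.
  From (x_2, y_2) = (19601, 1980): x_3 = 99·19601 + 98·10·1980 = 3880899; y_3 = 99·1980 + 10·19601 = 392030.
  From (x_3, y_3) = (3880899, 392030): x_4 = 99·3880899 + 98·10·392030 = 768398401; y_4 = 99·392030 + 10·3880899 = 77619960.
Step 3: Verify x_4² - 98·y_4² = 590436102659356801 - 590436102659356800 = 1 (should be 1). ✓

(x_1, y_1) = (99, 10); (x_4, y_4) = (768398401, 77619960).


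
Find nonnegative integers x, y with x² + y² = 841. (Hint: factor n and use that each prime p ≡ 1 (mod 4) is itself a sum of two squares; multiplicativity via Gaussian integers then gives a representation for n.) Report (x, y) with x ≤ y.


Step 1: Factor n = 841 = 29^2.
Step 2: Check the mod-4 condition on each prime factor: 29 ≡ 1 (mod 4), exponent 2.
All primes ≡ 3 (mod 4) appear to even exponent (or don't appear), so by the two-squares theorem n IS expressible as a sum of two squares.
Step 3: Build a representation. Here n = 29 · 29 is a product of primes ≡ 1 (mod 4). Each prime p ≡ 1 (mod 4) is itself a sum of two squares; find a² by testing p − a² for a perfect square:
  29: 29 − 1² = 28, 29 − 2² = 25 = 5² ⇒ 29 = 2² + 5².
  Combine using the Brahmagupta–Fibonacci identity (a² + b²)(c² + d²) = (ac − bd)² + (ad + bc)² = (ac + bd)² + (ad − bc)²:
  29 · 29 = 841: from (2² + 5²)(2² + 5²), take (2·2 − 5·5, 2·5 + 5·2) = (4 − 25, 10 + 10) = (-21, 20); dropping signs (only squares matter) gives (21, 20); check 21² + 20² = 441 + 400 = 841 ✓.
Step 4: Order so x ≤ y and verify: 20² + 21² = 400 + 441 = 841 = n. ✓

n = 841 = 20² + 21² (one valid representation with x ≤ y).


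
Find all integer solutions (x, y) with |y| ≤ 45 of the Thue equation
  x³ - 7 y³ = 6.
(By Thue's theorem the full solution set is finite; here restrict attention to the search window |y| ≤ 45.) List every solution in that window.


The equation is x³ - 7y³ = 6. For fixed y, x³ = 7·y³ + 6, so a solution requires the RHS to be a perfect cube.
Strategy: iterate y from -45 to 45, compute RHS = 7·y³ + 6, and check whether it is a (positive or negative) perfect cube.
Check small values of y:
  y = 0: RHS = 6 is not a perfect cube.
  y = 1: RHS = 13 is not a perfect cube.
  y = -1: RHS = -1 = (-1)³ ⇒ x = -1 works.
  y = 2: RHS = 62 is not a perfect cube.
  y = -2: RHS = -50 is not a perfect cube.
  y = 3: RHS = 195 is not a perfect cube.
  y = -3: RHS = -183 is not a perfect cube.
Continuing the search up to |y| = 45 finds no further solutions beyond those listed.
Collected solutions: (-1, -1).

Solutions (with |y| ≤ 45): (-1, -1).


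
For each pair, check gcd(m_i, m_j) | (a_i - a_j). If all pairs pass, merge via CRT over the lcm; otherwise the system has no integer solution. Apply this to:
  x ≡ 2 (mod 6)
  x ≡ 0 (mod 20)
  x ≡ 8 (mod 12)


Moduli 6, 20, 12 are not pairwise coprime, so CRT works modulo lcm(m_i) when all pairwise compatibility conditions hold.
Pairwise compatibility: gcd(m_i, m_j) must divide a_i - a_j for every pair.
Merge one congruence at a time:
  Start: x ≡ 2 (mod 6).
  Combine with x ≡ 0 (mod 20): gcd(6, 20) = 2; 0 - 2 = -2, which IS divisible by 2, so compatible.
    Write x = 2 + 6·t and substitute into x ≡ 0 (mod 20): 6·t ≡ 0 − 2 = -2 (mod 20).
    Divide the congruence (and modulus) by g = 2: 3·t ≡ -1 (mod 10).
    Reduce coefficients mod 10: 3·t ≡ 9 (mod 10).
    The inverse of 3 mod 10 is 7 (since 3·7 = 21 = 2·10 + 1), so t ≡ 7·9 = 63 ≡ 3 (mod 10).
    Then x = 2 + 6·3 = 20, valid modulo lcm(6, 20) = 60: x ≡ 20 (mod 60).
  Combine with x ≡ 8 (mod 12): gcd(60, 12) = 12; 8 - 20 = -12, which IS divisible by 12, so compatible.
    Write x = 20 + 60·t and substitute into x ≡ 8 (mod 12): 60·t ≡ 8 − 20 = -12 (mod 12).
    Divide the congruence (and modulus) by g = 12: 5·t ≡ -1 (mod 1).
    Modulo 1 every t works; take t = 0.
    Then x = 20 + 60·0 = 20, valid modulo lcm(60, 12) = 60: x ≡ 20 (mod 60).
Verify: 20 mod 6 = 2, 20 mod 20 = 0, 20 mod 12 = 8.

x ≡ 20 (mod 60).


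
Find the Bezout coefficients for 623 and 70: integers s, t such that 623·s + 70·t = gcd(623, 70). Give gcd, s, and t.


Euclidean algorithm on (623, 70) — divide until remainder is 0:
  623 = 8 · 70 + 63
  70 = 1 · 63 + 7
  63 = 9 · 7 + 0
gcd(623, 70) = 7.
Track Bezout coefficients alongside the remainders: start with r₀ = 623 = a·1 + b·0 (s = 1, t = 0) and r₁ = 70 = a·0 + b·1 (s = 0, t = 1); each new remainder r_{k+1} = r_{k-1} − q_k·r_k inherits s_{k+1} = s_{k-1} − q_k·s_k, t_{k+1} = t_{k-1} − q_k·t_k, so r_k = a·s_k + b·t_k at every step:
  q = 8: r = 63, s = 1 − 8·0 = 1, t = 0 − 8·1 = -8  (check: 623·1 + 70·(-8) = 63)
  q = 1: r = 7, s = 0 − 1·1 = -1, t = 1 − 1·(-8) = 9  (check: 623·(-1) + 70·9 = 7)
The row with r = 7 (the gcd) gives the Bezout coefficients s = -1, t = 9.
Result: 623 · (-1) + 70 · (9) = 7.

gcd(623, 70) = 7; s = -1, t = 9 (check: 623·(-1) + 70·9 = 7).


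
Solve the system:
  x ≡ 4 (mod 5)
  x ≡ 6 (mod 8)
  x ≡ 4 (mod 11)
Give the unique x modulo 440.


Moduli 5, 8, 11 are pairwise coprime; by CRT there is a unique solution modulo M = 5 · 8 · 11 = 440.
Solve pairwise, accumulating the modulus:
  Start with x ≡ 4 (mod 5).
  Combine with x ≡ 6 (mod 8): since gcd(5, 8) = 1, we get a unique residue mod 40.
    Write x = 4 + 5·t and substitute into x ≡ 6 (mod 8): 5·t ≡ 6 − 4 = 2 (mod 8).
    The inverse of 5 mod 8 is 5 (since 5·5 = 25 = 3·8 + 1), so t ≡ 5·2 = 10 ≡ 2 (mod 8).
    Then x = 4 + 5·2 = 14, valid modulo lcm(5, 8) = 40: x ≡ 14 (mod 40).
  Combine with x ≡ 4 (mod 11): since gcd(40, 11) = 1, we get a unique residue mod 440.
    Write x = 14 + 40·t and substitute into x ≡ 4 (mod 11): 40·t ≡ 4 − 14 = -10 (mod 11).
    Reduce coefficients mod 11: 7·t ≡ 1 (mod 11).
    The inverse of 7 mod 11 is 8 (since 7·8 = 56 = 5·11 + 1), so t ≡ 8·1 = 8 ≡ 8 (mod 11).
    Then x = 14 + 40·8 = 334, valid modulo lcm(40, 11) = 440: x ≡ 334 (mod 440).
Verify: 334 mod 5 = 4 ✓, 334 mod 8 = 6 ✓, 334 mod 11 = 4 ✓.

x ≡ 334 (mod 440).


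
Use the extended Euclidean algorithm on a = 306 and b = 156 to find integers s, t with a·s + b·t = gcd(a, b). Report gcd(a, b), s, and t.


Euclidean algorithm on (306, 156) — divide until remainder is 0:
  306 = 1 · 156 + 150
  156 = 1 · 150 + 6
  150 = 25 · 6 + 0
gcd(306, 156) = 6.
Track Bezout coefficients alongside the remainders: start with r₀ = 306 = a·1 + b·0 (s = 1, t = 0) and r₁ = 156 = a·0 + b·1 (s = 0, t = 1); each new remainder r_{k+1} = r_{k-1} − q_k·r_k inherits s_{k+1} = s_{k-1} − q_k·s_k, t_{k+1} = t_{k-1} − q_k·t_k, so r_k = a·s_k + b·t_k at every step:
  q = 1: r = 150, s = 1 − 1·0 = 1, t = 0 − 1·1 = -1  (check: 306·1 + 156·(-1) = 150)
  q = 1: r = 6, s = 0 − 1·1 = -1, t = 1 − 1·(-1) = 2  (check: 306·(-1) + 156·2 = 6)
The row with r = 6 (the gcd) gives the Bezout coefficients s = -1, t = 2.
Result: 306 · (-1) + 156 · (2) = 6.

gcd(306, 156) = 6; s = -1, t = 2 (check: 306·(-1) + 156·2 = 6).


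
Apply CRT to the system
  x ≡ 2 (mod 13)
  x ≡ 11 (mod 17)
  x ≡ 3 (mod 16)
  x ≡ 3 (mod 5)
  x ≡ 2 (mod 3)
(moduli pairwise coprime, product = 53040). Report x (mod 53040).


Product of moduli M = 13 · 17 · 16 · 5 · 3 = 53040.
Merge one congruence at a time:
  Start: x ≡ 2 (mod 13).
  Combine with x ≡ 11 (mod 17); new modulus lcm = 221.
    Write x = 2 + 13·t and substitute into x ≡ 11 (mod 17): 13·t ≡ 11 − 2 = 9 (mod 17).
    The inverse of 13 mod 17 is 4 (since 13·4 = 52 = 3·17 + 1), so t ≡ 4·9 = 36 ≡ 2 (mod 17).
    Then x = 2 + 13·2 = 28, valid modulo lcm(13, 17) = 221: x ≡ 28 (mod 221).
  Combine with x ≡ 3 (mod 16); new modulus lcm = 3536.
    Write x = 28 + 221·t and substitute into x ≡ 3 (mod 16): 221·t ≡ 3 − 28 = -25 (mod 16).
    Reduce coefficients mod 16: 13·t ≡ 7 (mod 16).
    The inverse of 13 mod 16 is 5 (since 13·5 = 65 = 4·16 + 1), so t ≡ 5·7 = 35 ≡ 3 (mod 16).
    Then x = 28 + 221·3 = 691, valid modulo lcm(221, 16) = 3536: x ≡ 691 (mod 3536).
  Combine with x ≡ 3 (mod 5); new modulus lcm = 17680.
    Write x = 691 + 3536·t and substitute into x ≡ 3 (mod 5): 3536·t ≡ 3 − 691 = -688 (mod 5).
    Reduce coefficients mod 5: 1·t ≡ 2 (mod 5).
    So t ≡ 2 (mod 5).
    Then x = 691 + 3536·2 = 7763, valid modulo lcm(3536, 5) = 17680: x ≡ 7763 (mod 17680).
  Combine with x ≡ 2 (mod 3); new modulus lcm = 53040.
    Write x = 7763 + 17680·t and substitute into x ≡ 2 (mod 3): 17680·t ≡ 2 − 7763 = -7761 (mod 3).
    Reduce coefficients mod 3: 1·t ≡ 0 (mod 3).
    So t ≡ 0 (mod 3).
    Then x = 7763 + 17680·0 = 7763, valid modulo lcm(17680, 3) = 53040: x ≡ 7763 (mod 53040).
Verify against each original: 7763 mod 13 = 2, 7763 mod 17 = 11, 7763 mod 16 = 3, 7763 mod 5 = 3, 7763 mod 3 = 2.

x ≡ 7763 (mod 53040).


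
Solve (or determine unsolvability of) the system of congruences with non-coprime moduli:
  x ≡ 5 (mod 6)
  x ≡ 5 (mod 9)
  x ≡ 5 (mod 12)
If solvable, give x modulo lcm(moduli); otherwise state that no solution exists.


Moduli 6, 9, 12 are not pairwise coprime, so CRT works modulo lcm(m_i) when all pairwise compatibility conditions hold.
Pairwise compatibility: gcd(m_i, m_j) must divide a_i - a_j for every pair.
Merge one congruence at a time:
  Start: x ≡ 5 (mod 6).
  Combine with x ≡ 5 (mod 9): gcd(6, 9) = 3; 5 - 5 = 0, which IS divisible by 3, so compatible.
    Write x = 5 + 6·t and substitute into x ≡ 5 (mod 9): 6·t ≡ 5 − 5 = 0 (mod 9).
    Divide the congruence (and modulus) by g = 3: 2·t ≡ 0 (mod 3).
    The inverse of 2 mod 3 is 2 (since 2·2 = 4 = 1·3 + 1), so t ≡ 2·0 = 0 ≡ 0 (mod 3).
    Then x = 5 + 6·0 = 5, valid modulo lcm(6, 9) = 18: x ≡ 5 (mod 18).
  Combine with x ≡ 5 (mod 12): gcd(18, 12) = 6; 5 - 5 = 0, which IS divisible by 6, so compatible.
    Write x = 5 + 18·t and substitute into x ≡ 5 (mod 12): 18·t ≡ 5 − 5 = 0 (mod 12).
    Divide the congruence (and modulus) by g = 6: 3·t ≡ 0 (mod 2).
    Reduce coefficients mod 2: 1·t ≡ 0 (mod 2).
    So t ≡ 0 (mod 2).
    Then x = 5 + 18·0 = 5, valid modulo lcm(18, 12) = 36: x ≡ 5 (mod 36).
Verify: 5 mod 6 = 5, 5 mod 9 = 5, 5 mod 12 = 5.

x ≡ 5 (mod 36).


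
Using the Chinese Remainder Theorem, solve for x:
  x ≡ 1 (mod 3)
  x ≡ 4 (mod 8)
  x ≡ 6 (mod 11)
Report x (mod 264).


Moduli 3, 8, 11 are pairwise coprime; by CRT there is a unique solution modulo M = 3 · 8 · 11 = 264.
Solve pairwise, accumulating the modulus:
  Start with x ≡ 1 (mod 3).
  Combine with x ≡ 4 (mod 8): since gcd(3, 8) = 1, we get a unique residue mod 24.
    Write x = 1 + 3·t and substitute into x ≡ 4 (mod 8): 3·t ≡ 4 − 1 = 3 (mod 8).
    The inverse of 3 mod 8 is 3 (since 3·3 = 9 = 1·8 + 1), so t ≡ 3·3 = 9 ≡ 1 (mod 8).
    Then x = 1 + 3·1 = 4, valid modulo lcm(3, 8) = 24: x ≡ 4 (mod 24).
  Combine with x ≡ 6 (mod 11): since gcd(24, 11) = 1, we get a unique residue mod 264.
    Write x = 4 + 24·t and substitute into x ≡ 6 (mod 11): 24·t ≡ 6 − 4 = 2 (mod 11).
    Reduce coefficients mod 11: 2·t ≡ 2 (mod 11).
    The inverse of 2 mod 11 is 6 (since 2·6 = 12 = 1·11 + 1), so t ≡ 6·2 = 12 ≡ 1 (mod 11).
    Then x = 4 + 24·1 = 28, valid modulo lcm(24, 11) = 264: x ≡ 28 (mod 264).
Verify: 28 mod 3 = 1 ✓, 28 mod 8 = 4 ✓, 28 mod 11 = 6 ✓.

x ≡ 28 (mod 264).


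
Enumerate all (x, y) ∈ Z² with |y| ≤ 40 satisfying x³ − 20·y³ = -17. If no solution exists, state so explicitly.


The equation is x³ - 20y³ = -17. For fixed y, x³ = 20·y³ − 17, so a solution requires the RHS to be a perfect cube.
Strategy: iterate y from -40 to 40, compute RHS = 20·y³ − 17, and check whether it is a (positive or negative) perfect cube.
Check small values of y:
  y = 0: RHS = -17 is not a perfect cube.
  y = 1: RHS = 3 is not a perfect cube.
  y = -1: RHS = -37 is not a perfect cube.
  y = 2: RHS = 143 is not a perfect cube.
  y = -2: RHS = -177 is not a perfect cube.
  y = 3: RHS = 523 is not a perfect cube.
  y = -3: RHS = -557 is not a perfect cube.
Continuing the search up to |y| = 40 finds no solutions either.
No (x, y) in the scanned range satisfies the equation.

No integer solutions with |y| ≤ 40.


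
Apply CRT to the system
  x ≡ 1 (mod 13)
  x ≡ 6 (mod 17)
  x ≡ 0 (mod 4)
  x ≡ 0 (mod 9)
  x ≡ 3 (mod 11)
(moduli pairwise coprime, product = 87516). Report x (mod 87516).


Product of moduli M = 13 · 17 · 4 · 9 · 11 = 87516.
Merge one congruence at a time:
  Start: x ≡ 1 (mod 13).
  Combine with x ≡ 6 (mod 17); new modulus lcm = 221.
    Write x = 1 + 13·t and substitute into x ≡ 6 (mod 17): 13·t ≡ 6 − 1 = 5 (mod 17).
    The inverse of 13 mod 17 is 4 (since 13·4 = 52 = 3·17 + 1), so t ≡ 4·5 = 20 ≡ 3 (mod 17).
    Then x = 1 + 13·3 = 40, valid modulo lcm(13, 17) = 221: x ≡ 40 (mod 221).
  Combine with x ≡ 0 (mod 4); new modulus lcm = 884.
    Write x = 40 + 221·t and substitute into x ≡ 0 (mod 4): 221·t ≡ 0 − 40 = -40 (mod 4).
    Reduce coefficients mod 4: 1·t ≡ 0 (mod 4).
    So t ≡ 0 (mod 4).
    Then x = 40 + 221·0 = 40, valid modulo lcm(221, 4) = 884: x ≡ 40 (mod 884).
  Combine with x ≡ 0 (mod 9); new modulus lcm = 7956.
    Write x = 40 + 884·t and substitute into x ≡ 0 (mod 9): 884·t ≡ 0 − 40 = -40 (mod 9).
    Reduce coefficients mod 9: 2·t ≡ 5 (mod 9).
    The inverse of 2 mod 9 is 5 (since 2·5 = 10 = 1·9 + 1), so t ≡ 5·5 = 25 ≡ 7 (mod 9).
    Then x = 40 + 884·7 = 6228, valid modulo lcm(884, 9) = 7956: x ≡ 6228 (mod 7956).
  Combine with x ≡ 3 (mod 11); new modulus lcm = 87516.
    Write x = 6228 + 7956·t and substitute into x ≡ 3 (mod 11): 7956·t ≡ 3 − 6228 = -6225 (mod 11).
    Reduce coefficients mod 11: 3·t ≡ 1 (mod 11).
    The inverse of 3 mod 11 is 4 (since 3·4 = 12 = 1·11 + 1), so t ≡ 4·1 = 4 ≡ 4 (mod 11).
    Then x = 6228 + 7956·4 = 38052, valid modulo lcm(7956, 11) = 87516: x ≡ 38052 (mod 87516).
Verify against each original: 38052 mod 13 = 1, 38052 mod 17 = 6, 38052 mod 4 = 0, 38052 mod 9 = 0, 38052 mod 11 = 3.

x ≡ 38052 (mod 87516).


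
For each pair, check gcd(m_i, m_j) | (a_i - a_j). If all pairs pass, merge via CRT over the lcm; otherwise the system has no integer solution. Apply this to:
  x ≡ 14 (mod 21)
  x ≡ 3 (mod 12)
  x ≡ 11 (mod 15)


Moduli 21, 12, 15 are not pairwise coprime, so CRT works modulo lcm(m_i) when all pairwise compatibility conditions hold.
Pairwise compatibility: gcd(m_i, m_j) must divide a_i - a_j for every pair.
Merge one congruence at a time:
  Start: x ≡ 14 (mod 21).
  Combine with x ≡ 3 (mod 12): gcd(21, 12) = 3, and 3 - 14 = -11 is NOT divisible by 3.
    ⇒ system is inconsistent (no integer solution).

No solution (the system is inconsistent).


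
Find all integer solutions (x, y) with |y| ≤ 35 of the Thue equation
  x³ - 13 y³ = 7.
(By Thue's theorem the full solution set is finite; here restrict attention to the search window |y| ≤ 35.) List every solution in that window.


The equation is x³ - 13y³ = 7. For fixed y, x³ = 13·y³ + 7, so a solution requires the RHS to be a perfect cube.
Strategy: iterate y from -35 to 35, compute RHS = 13·y³ + 7, and check whether it is a (positive or negative) perfect cube.
Check small values of y:
  y = 0: RHS = 7 is not a perfect cube.
  y = 1: RHS = 20 is not a perfect cube.
  y = -1: RHS = -6 is not a perfect cube.
  y = 2: RHS = 111 is not a perfect cube.
  y = -2: RHS = -97 is not a perfect cube.
  y = 3: RHS = 358 is not a perfect cube.
  y = -3: RHS = -344 is not a perfect cube.
Continuing the search up to |y| = 35 finds no solutions either.
No (x, y) in the scanned range satisfies the equation.

No integer solutions with |y| ≤ 35.


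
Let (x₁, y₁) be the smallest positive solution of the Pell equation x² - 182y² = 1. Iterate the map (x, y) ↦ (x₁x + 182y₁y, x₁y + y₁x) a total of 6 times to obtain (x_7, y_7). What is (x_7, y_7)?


Step 1: Find the fundamental solution (x₁, y₁) of x² - 182y² = 1.
  Expand √182 as a continued fraction. a₀ = ⌊√182⌋ = 13; iterate m_{k+1} = d_k·a_k − m_k, d_{k+1} = (182 − m_{k+1}²)/d_k, a_{k+1} = ⌊(a₀ + m_{k+1})/d_{k+1}⌋ (starting m₀ = 0, d₀ = 1), with convergents p_k = a_k·p_{k-1} + p_{k-2}, q_k = a_k·q_{k-1} + q_{k-2} (p₋₁ = 1, q₋₁ = 0):
  k = 0: a₀ = 13; p₀/q₀ = 13/1; p₀² − 182·q₀² = 169 − 182 = -13.
  k = 1: m = 13, d = 13, a = ⌊(13 + 13)/13⌋ = 2; p/q = (2·13 + 1)/(2·1 + 0) = 27/2; p² − 182·q² = 729 − 728 = 1.
  The first convergent with p² − 182·q² = 1 gives the fundamental solution (x₁, y₁) = (27, 2).
Step 2: Apply the recurrence (x_{n+1}, y_{n+1}) = (x₁x_n + 182y₁y_n, x₁y_n + y₁x_n) repeatedly.
  From (x_1, y_1) = (27, 2): x_2 = 27·27 + 182·2·2 = 1457; y_2 = 27·2 + 2·27 = 108.
  From (x_2, y_2) = (1457, 108): x_3 = 27·1457 + 182·2·108 = 78651; y_3 = 27·108 + 2·1457 = 5830.
  From (x_3, y_3) = (78651, 5830): x_4 = 27·78651 + 182·2·5830 = 4245697; y_4 = 27·5830 + 2·78651 = 314712.
  From (x_4, y_4) = (4245697, 314712): x_5 = 27·4245697 + 182·2·314712 = 229188987; y_5 = 27·314712 + 2·4245697 = 16988618.
  From (x_5, y_5) = (229188987, 16988618): x_6 = 27·229188987 + 182·2·16988618 = 12371959601; y_6 = 27·16988618 + 2·229188987 = 917070660.
  From (x_6, y_6) = (12371959601, 917070660): x_7 = 27·12371959601 + 182·2·917070660 = 667856629467; y_7 = 27·917070660 + 2·12371959601 = 49504827022.
Step 3: Verify x_7² - 182·y_7² = 446032477523021732704089 - 446032477523021732704088 = 1 (should be 1). ✓

(x_1, y_1) = (27, 2); (x_7, y_7) = (667856629467, 49504827022).


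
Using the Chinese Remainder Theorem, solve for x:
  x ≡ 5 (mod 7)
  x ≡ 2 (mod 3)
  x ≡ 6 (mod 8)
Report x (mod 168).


Moduli 7, 3, 8 are pairwise coprime; by CRT there is a unique solution modulo M = 7 · 3 · 8 = 168.
Solve pairwise, accumulating the modulus:
  Start with x ≡ 5 (mod 7).
  Combine with x ≡ 2 (mod 3): since gcd(7, 3) = 1, we get a unique residue mod 21.
    Write x = 5 + 7·t and substitute into x ≡ 2 (mod 3): 7·t ≡ 2 − 5 = -3 (mod 3).
    Reduce coefficients mod 3: 1·t ≡ 0 (mod 3).
    So t ≡ 0 (mod 3).
    Then x = 5 + 7·0 = 5, valid modulo lcm(7, 3) = 21: x ≡ 5 (mod 21).
  Combine with x ≡ 6 (mod 8): since gcd(21, 8) = 1, we get a unique residue mod 168.
    Write x = 5 + 21·t and substitute into x ≡ 6 (mod 8): 21·t ≡ 6 − 5 = 1 (mod 8).
    Reduce coefficients mod 8: 5·t ≡ 1 (mod 8).
    The inverse of 5 mod 8 is 5 (since 5·5 = 25 = 3·8 + 1), so t ≡ 5·1 = 5 ≡ 5 (mod 8).
    Then x = 5 + 21·5 = 110, valid modulo lcm(21, 8) = 168: x ≡ 110 (mod 168).
Verify: 110 mod 7 = 5 ✓, 110 mod 3 = 2 ✓, 110 mod 8 = 6 ✓.

x ≡ 110 (mod 168).


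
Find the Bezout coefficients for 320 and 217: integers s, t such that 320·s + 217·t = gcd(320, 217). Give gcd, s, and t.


Euclidean algorithm on (320, 217) — divide until remainder is 0:
  320 = 1 · 217 + 103
  217 = 2 · 103 + 11
  103 = 9 · 11 + 4
  11 = 2 · 4 + 3
  4 = 1 · 3 + 1
  3 = 3 · 1 + 0
gcd(320, 217) = 1.
Track Bezout coefficients alongside the remainders: start with r₀ = 320 = a·1 + b·0 (s = 1, t = 0) and r₁ = 217 = a·0 + b·1 (s = 0, t = 1); each new remainder r_{k+1} = r_{k-1} − q_k·r_k inherits s_{k+1} = s_{k-1} − q_k·s_k, t_{k+1} = t_{k-1} − q_k·t_k, so r_k = a·s_k + b·t_k at every step:
  q = 1: r = 103, s = 1 − 1·0 = 1, t = 0 − 1·1 = -1  (check: 320·1 + 217·(-1) = 103)
  q = 2: r = 11, s = 0 − 2·1 = -2, t = 1 − 2·(-1) = 3  (check: 320·(-2) + 217·3 = 11)
  q = 9: r = 4, s = 1 − 9·(-2) = 19, t = -1 − 9·3 = -28  (check: 320·19 + 217·(-28) = 4)
  q = 2: r = 3, s = -2 − 2·19 = -40, t = 3 − 2·(-28) = 59  (check: 320·(-40) + 217·59 = 3)
  q = 1: r = 1, s = 19 − 1·(-40) = 59, t = -28 − 1·59 = -87  (check: 320·59 + 217·(-87) = 1)
The row with r = 1 (the gcd) gives the Bezout coefficients s = 59, t = -87.
Result: 320 · (59) + 217 · (-87) = 1.

gcd(320, 217) = 1; s = 59, t = -87 (check: 320·59 + 217·(-87) = 1).
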